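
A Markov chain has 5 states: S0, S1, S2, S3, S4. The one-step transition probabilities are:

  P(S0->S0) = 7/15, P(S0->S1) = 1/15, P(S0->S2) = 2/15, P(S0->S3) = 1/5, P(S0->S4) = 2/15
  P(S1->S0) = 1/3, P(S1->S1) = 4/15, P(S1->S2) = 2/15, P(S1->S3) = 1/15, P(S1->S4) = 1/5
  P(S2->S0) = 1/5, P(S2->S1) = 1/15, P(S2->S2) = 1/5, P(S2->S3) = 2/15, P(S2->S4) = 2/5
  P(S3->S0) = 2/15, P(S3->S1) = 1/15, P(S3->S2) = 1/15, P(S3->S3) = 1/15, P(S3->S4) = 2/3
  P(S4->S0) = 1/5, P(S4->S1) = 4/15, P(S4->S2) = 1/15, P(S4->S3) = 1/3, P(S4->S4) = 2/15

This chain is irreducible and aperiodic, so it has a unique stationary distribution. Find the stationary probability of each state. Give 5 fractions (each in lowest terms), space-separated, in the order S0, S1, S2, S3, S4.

Answer: 3848/13575 2051/13575 1498/13575 833/4525 3679/13575

Derivation:
The stationary distribution satisfies pi = pi * P, i.e.:
  pi_S0 = 7/15*pi_S0 + 1/3*pi_S1 + 1/5*pi_S2 + 2/15*pi_S3 + 1/5*pi_S4
  pi_S1 = 1/15*pi_S0 + 4/15*pi_S1 + 1/15*pi_S2 + 1/15*pi_S3 + 4/15*pi_S4
  pi_S2 = 2/15*pi_S0 + 2/15*pi_S1 + 1/5*pi_S2 + 1/15*pi_S3 + 1/15*pi_S4
  pi_S3 = 1/5*pi_S0 + 1/15*pi_S1 + 2/15*pi_S2 + 1/15*pi_S3 + 1/3*pi_S4
  pi_S4 = 2/15*pi_S0 + 1/5*pi_S1 + 2/5*pi_S2 + 2/3*pi_S3 + 2/15*pi_S4
with normalization: pi_S0 + pi_S1 + pi_S2 + pi_S3 + pi_S4 = 1.

Using the first 4 balance equations plus normalization, the linear system A*pi = b is:
  [-8/15, 1/3, 1/5, 2/15, 1/5] . pi = 0
  [1/15, -11/15, 1/15, 1/15, 4/15] . pi = 0
  [2/15, 2/15, -4/5, 1/15, 1/15] . pi = 0
  [1/5, 1/15, 2/15, -14/15, 1/3] . pi = 0
  [1, 1, 1, 1, 1] . pi = 1

Solving yields:
  pi_S0 = 3848/13575
  pi_S1 = 2051/13575
  pi_S2 = 1498/13575
  pi_S3 = 833/4525
  pi_S4 = 3679/13575

Verification (pi * P):
  3848/13575*7/15 + 2051/13575*1/3 + 1498/13575*1/5 + 833/4525*2/15 + 3679/13575*1/5 = 3848/13575 = pi_S0  (ok)
  3848/13575*1/15 + 2051/13575*4/15 + 1498/13575*1/15 + 833/4525*1/15 + 3679/13575*4/15 = 2051/13575 = pi_S1  (ok)
  3848/13575*2/15 + 2051/13575*2/15 + 1498/13575*1/5 + 833/4525*1/15 + 3679/13575*1/15 = 1498/13575 = pi_S2  (ok)
  3848/13575*1/5 + 2051/13575*1/15 + 1498/13575*2/15 + 833/4525*1/15 + 3679/13575*1/3 = 833/4525 = pi_S3  (ok)
  3848/13575*2/15 + 2051/13575*1/5 + 1498/13575*2/5 + 833/4525*2/3 + 3679/13575*2/15 = 3679/13575 = pi_S4  (ok)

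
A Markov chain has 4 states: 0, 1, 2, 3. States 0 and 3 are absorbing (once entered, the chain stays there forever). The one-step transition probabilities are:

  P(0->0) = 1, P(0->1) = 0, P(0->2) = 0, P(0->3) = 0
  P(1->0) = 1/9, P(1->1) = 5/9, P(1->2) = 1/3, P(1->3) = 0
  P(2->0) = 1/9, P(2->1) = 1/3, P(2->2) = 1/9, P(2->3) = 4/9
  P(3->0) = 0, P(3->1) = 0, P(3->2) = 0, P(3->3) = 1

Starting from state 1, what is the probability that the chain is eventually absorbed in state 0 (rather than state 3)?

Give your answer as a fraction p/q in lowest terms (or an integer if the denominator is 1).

Let a_i = P(absorbed in 0 | start in state i).
Boundary conditions: a_0 = 1, a_3 = 0.
For each transient state i, a_i = sum_j P(i->j) * a_j:
  a_1 = 1/9*a_0 + 5/9*a_1 + 1/3*a_2 + 0*a_3
  a_2 = 1/9*a_0 + 1/3*a_1 + 1/9*a_2 + 4/9*a_3

Substituting a_0 = 1 and a_3 = 0, rearrange to (I - Q) a = r where r[i] = P(i -> 0):
  [4/9, -1/3] . (a_1, a_2) = 1/9
  [-1/3, 8/9] . (a_1, a_2) = 1/9

Solving yields:
  a_1 = 11/23
  a_2 = 7/23

Starting state is 1, so the absorption probability is a_1 = 11/23.

Answer: 11/23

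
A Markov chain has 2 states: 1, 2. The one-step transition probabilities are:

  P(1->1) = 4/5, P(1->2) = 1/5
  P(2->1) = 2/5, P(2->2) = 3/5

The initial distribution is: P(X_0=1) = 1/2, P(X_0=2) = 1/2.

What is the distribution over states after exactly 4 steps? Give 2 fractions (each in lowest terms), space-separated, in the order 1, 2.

Propagating the distribution step by step (d_{t+1} = d_t * P):
d_0 = (1=1/2, 2=1/2)
  d_1[1] = 1/2*4/5 + 1/2*2/5 = 3/5
  d_1[2] = 1/2*1/5 + 1/2*3/5 = 2/5
d_1 = (1=3/5, 2=2/5)
  d_2[1] = 3/5*4/5 + 2/5*2/5 = 16/25
  d_2[2] = 3/5*1/5 + 2/5*3/5 = 9/25
d_2 = (1=16/25, 2=9/25)
  d_3[1] = 16/25*4/5 + 9/25*2/5 = 82/125
  d_3[2] = 16/25*1/5 + 9/25*3/5 = 43/125
d_3 = (1=82/125, 2=43/125)
  d_4[1] = 82/125*4/5 + 43/125*2/5 = 414/625
  d_4[2] = 82/125*1/5 + 43/125*3/5 = 211/625
d_4 = (1=414/625, 2=211/625)

Answer: 414/625 211/625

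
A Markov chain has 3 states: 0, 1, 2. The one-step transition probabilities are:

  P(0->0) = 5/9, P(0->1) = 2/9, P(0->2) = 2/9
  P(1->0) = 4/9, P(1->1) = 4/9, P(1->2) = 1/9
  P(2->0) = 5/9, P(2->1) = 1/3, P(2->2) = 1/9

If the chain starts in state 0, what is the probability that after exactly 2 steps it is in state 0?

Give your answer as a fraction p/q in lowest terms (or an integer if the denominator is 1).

Answer: 43/81

Derivation:
Computing P^2 by repeated multiplication:
P^1 =
  0: [5/9, 2/9, 2/9]
  1: [4/9, 4/9, 1/9]
  2: [5/9, 1/3, 1/9]
P^2 =
  0: [43/81, 8/27, 14/81]
  1: [41/81, 1/3, 13/81]
  2: [14/27, 25/81, 14/81]

(P^2)[0 -> 0] = 43/81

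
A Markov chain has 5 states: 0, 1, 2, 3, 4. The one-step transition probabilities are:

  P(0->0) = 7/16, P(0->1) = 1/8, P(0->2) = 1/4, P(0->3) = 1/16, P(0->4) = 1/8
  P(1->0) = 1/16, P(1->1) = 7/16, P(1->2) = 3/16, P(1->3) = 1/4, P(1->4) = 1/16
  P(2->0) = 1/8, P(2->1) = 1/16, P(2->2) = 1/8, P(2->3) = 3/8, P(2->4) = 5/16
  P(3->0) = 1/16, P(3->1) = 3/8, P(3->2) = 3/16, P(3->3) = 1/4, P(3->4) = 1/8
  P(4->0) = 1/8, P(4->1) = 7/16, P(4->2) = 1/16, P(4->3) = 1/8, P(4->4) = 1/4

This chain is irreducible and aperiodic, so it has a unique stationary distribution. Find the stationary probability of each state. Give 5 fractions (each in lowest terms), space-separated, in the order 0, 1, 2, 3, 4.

The stationary distribution satisfies pi = pi * P, i.e.:
  pi_0 = 7/16*pi_0 + 1/16*pi_1 + 1/8*pi_2 + 1/16*pi_3 + 1/8*pi_4
  pi_1 = 1/8*pi_0 + 7/16*pi_1 + 1/16*pi_2 + 3/8*pi_3 + 7/16*pi_4
  pi_2 = 1/4*pi_0 + 3/16*pi_1 + 1/8*pi_2 + 3/16*pi_3 + 1/16*pi_4
  pi_3 = 1/16*pi_0 + 1/4*pi_1 + 3/8*pi_2 + 1/4*pi_3 + 1/8*pi_4
  pi_4 = 1/8*pi_0 + 1/16*pi_1 + 5/16*pi_2 + 1/8*pi_3 + 1/4*pi_4
with normalization: pi_0 + pi_1 + pi_2 + pi_3 + pi_4 = 1.

Using the first 4 balance equations plus normalization, the linear system A*pi = b is:
  [-9/16, 1/16, 1/8, 1/16, 1/8] . pi = 0
  [1/8, -9/16, 1/16, 3/8, 7/16] . pi = 0
  [1/4, 3/16, -7/8, 3/16, 1/16] . pi = 0
  [1/16, 1/4, 3/8, -3/4, 1/8] . pi = 0
  [1, 1, 1, 1, 1] . pi = 1

Solving yields:
  pi_0 = 1610/12183
  pi_1 = 11689/36549
  pi_2 = 6065/36549
  pi_3 = 8279/36549
  pi_4 = 5686/36549

Verification (pi * P):
  1610/12183*7/16 + 11689/36549*1/16 + 6065/36549*1/8 + 8279/36549*1/16 + 5686/36549*1/8 = 1610/12183 = pi_0  (ok)
  1610/12183*1/8 + 11689/36549*7/16 + 6065/36549*1/16 + 8279/36549*3/8 + 5686/36549*7/16 = 11689/36549 = pi_1  (ok)
  1610/12183*1/4 + 11689/36549*3/16 + 6065/36549*1/8 + 8279/36549*3/16 + 5686/36549*1/16 = 6065/36549 = pi_2  (ok)
  1610/12183*1/16 + 11689/36549*1/4 + 6065/36549*3/8 + 8279/36549*1/4 + 5686/36549*1/8 = 8279/36549 = pi_3  (ok)
  1610/12183*1/8 + 11689/36549*1/16 + 6065/36549*5/16 + 8279/36549*1/8 + 5686/36549*1/4 = 5686/36549 = pi_4  (ok)

Answer: 1610/12183 11689/36549 6065/36549 8279/36549 5686/36549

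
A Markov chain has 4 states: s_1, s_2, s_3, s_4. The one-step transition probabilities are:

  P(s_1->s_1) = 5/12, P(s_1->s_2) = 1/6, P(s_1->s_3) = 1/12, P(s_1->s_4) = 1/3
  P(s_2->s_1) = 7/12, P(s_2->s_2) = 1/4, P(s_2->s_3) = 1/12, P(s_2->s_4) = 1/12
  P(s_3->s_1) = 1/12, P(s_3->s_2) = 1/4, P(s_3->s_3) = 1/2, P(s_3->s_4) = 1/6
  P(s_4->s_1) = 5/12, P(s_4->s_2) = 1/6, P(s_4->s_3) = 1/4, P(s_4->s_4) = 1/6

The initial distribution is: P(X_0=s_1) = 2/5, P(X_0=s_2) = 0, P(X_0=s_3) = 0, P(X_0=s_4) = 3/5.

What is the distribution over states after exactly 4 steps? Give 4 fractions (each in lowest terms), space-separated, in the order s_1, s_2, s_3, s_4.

Propagating the distribution step by step (d_{t+1} = d_t * P):
d_0 = (s_1=2/5, s_2=0, s_3=0, s_4=3/5)
  d_1[s_1] = 2/5*5/12 + 0*7/12 + 0*1/12 + 3/5*5/12 = 5/12
  d_1[s_2] = 2/5*1/6 + 0*1/4 + 0*1/4 + 3/5*1/6 = 1/6
  d_1[s_3] = 2/5*1/12 + 0*1/12 + 0*1/2 + 3/5*1/4 = 11/60
  d_1[s_4] = 2/5*1/3 + 0*1/12 + 0*1/6 + 3/5*1/6 = 7/30
d_1 = (s_1=5/12, s_2=1/6, s_3=11/60, s_4=7/30)
  d_2[s_1] = 5/12*5/12 + 1/6*7/12 + 11/60*1/12 + 7/30*5/12 = 23/60
  d_2[s_2] = 5/12*1/6 + 1/6*1/4 + 11/60*1/4 + 7/30*1/6 = 47/240
  d_2[s_3] = 5/12*1/12 + 1/6*1/12 + 11/60*1/2 + 7/30*1/4 = 143/720
  d_2[s_4] = 5/12*1/3 + 1/6*1/12 + 11/60*1/6 + 7/30*1/6 = 2/9
d_2 = (s_1=23/60, s_2=47/240, s_3=143/720, s_4=2/9)
  d_3[s_1] = 23/60*5/12 + 47/240*7/12 + 143/720*1/12 + 2/9*5/12 = 331/864
  d_3[s_2] = 23/60*1/6 + 47/240*1/4 + 143/720*1/4 + 2/9*1/6 = 431/2160
  d_3[s_3] = 23/60*1/12 + 47/240*1/12 + 143/720*1/2 + 2/9*1/4 = 13/64
  d_3[s_4] = 23/60*1/3 + 47/240*1/12 + 143/720*1/6 + 2/9*1/6 = 617/2880
d_3 = (s_1=331/864, s_2=431/2160, s_3=13/64, s_4=617/2880)
  d_4[s_1] = 331/864*5/12 + 431/2160*7/12 + 13/64*1/12 + 617/2880*5/12 = 9907/25920
  d_4[s_2] = 331/864*1/6 + 431/2160*1/4 + 13/64*1/4 + 617/2880*1/6 = 20759/103680
  d_4[s_3] = 331/864*1/12 + 431/2160*1/12 + 13/64*1/2 + 617/2880*1/4 = 7039/34560
  d_4[s_4] = 331/864*1/3 + 431/2160*1/12 + 13/64*1/6 + 617/2880*1/6 = 77/360
d_4 = (s_1=9907/25920, s_2=20759/103680, s_3=7039/34560, s_4=77/360)

Answer: 9907/25920 20759/103680 7039/34560 77/360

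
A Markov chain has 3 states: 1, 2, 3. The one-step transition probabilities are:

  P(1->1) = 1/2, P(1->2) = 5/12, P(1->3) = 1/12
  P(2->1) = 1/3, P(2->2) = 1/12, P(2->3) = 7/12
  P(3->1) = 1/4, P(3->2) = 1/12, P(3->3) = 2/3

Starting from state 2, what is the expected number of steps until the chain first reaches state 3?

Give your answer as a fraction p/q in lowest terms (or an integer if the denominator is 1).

Answer: 60/23

Derivation:
Let h_i = expected steps to first reach 3 from state i.
Boundary: h_3 = 0.
First-step equations for the other states:
  h_1 = 1 + 1/2*h_1 + 5/12*h_2 + 1/12*h_3
  h_2 = 1 + 1/3*h_1 + 1/12*h_2 + 7/12*h_3

Substituting h_3 = 0 and rearranging gives the linear system (I - Q) h = 1:
  [1/2, -5/12] . (h_1, h_2) = 1
  [-1/3, 11/12] . (h_1, h_2) = 1

Solving yields:
  h_1 = 96/23
  h_2 = 60/23

Starting state is 2, so the expected hitting time is h_2 = 60/23.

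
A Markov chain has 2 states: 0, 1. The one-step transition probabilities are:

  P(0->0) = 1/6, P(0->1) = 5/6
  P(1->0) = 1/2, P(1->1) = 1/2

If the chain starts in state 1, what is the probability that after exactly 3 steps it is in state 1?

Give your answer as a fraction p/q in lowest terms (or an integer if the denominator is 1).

Answer: 11/18

Derivation:
Computing P^3 by repeated multiplication:
P^1 =
  0: [1/6, 5/6]
  1: [1/2, 1/2]
P^2 =
  0: [4/9, 5/9]
  1: [1/3, 2/3]
P^3 =
  0: [19/54, 35/54]
  1: [7/18, 11/18]

(P^3)[1 -> 1] = 11/18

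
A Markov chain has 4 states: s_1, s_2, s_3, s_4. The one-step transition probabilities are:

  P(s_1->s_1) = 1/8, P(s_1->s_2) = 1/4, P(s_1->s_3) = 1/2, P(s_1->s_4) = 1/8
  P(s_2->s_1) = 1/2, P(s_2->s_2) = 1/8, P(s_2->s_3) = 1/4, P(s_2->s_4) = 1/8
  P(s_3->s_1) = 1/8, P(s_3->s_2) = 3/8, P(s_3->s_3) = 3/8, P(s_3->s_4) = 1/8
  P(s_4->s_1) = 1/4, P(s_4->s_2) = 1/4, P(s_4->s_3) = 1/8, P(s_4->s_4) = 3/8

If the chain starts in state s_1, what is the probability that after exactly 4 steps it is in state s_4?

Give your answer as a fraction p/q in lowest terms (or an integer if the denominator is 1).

Answer: 85/512

Derivation:
Computing P^4 by repeated multiplication:
P^1 =
  s_1: [1/8, 1/4, 1/2, 1/8]
  s_2: [1/2, 1/8, 1/4, 1/8]
  s_3: [1/8, 3/8, 3/8, 1/8]
  s_4: [1/4, 1/4, 1/8, 3/8]
P^2 =
  s_1: [15/64, 9/32, 21/64, 5/32]
  s_2: [3/16, 17/64, 25/64, 5/32]
  s_3: [9/32, 1/4, 5/16, 5/32]
  s_4: [17/64, 15/64, 9/32, 7/32]
P^3 =
  s_1: [1/4, 131/512, 169/512, 21/128]
  s_2: [125/512, 17/64, 167/512, 21/128]
  s_3: [61/256, 33/128, 87/256, 21/128]
  s_4: [123/512, 131/512, 83/256, 23/128]
P^4 =
  s_1: [989/4096, 531/2048, 1365/4096, 85/512]
  s_2: [251/1024, 1055/4096, 1357/4096, 85/512]
  s_3: [31/128, 533/2048, 679/2048, 85/512]
  s_4: [997/4096, 1059/4096, 21/64, 87/512]

(P^4)[s_1 -> s_4] = 85/512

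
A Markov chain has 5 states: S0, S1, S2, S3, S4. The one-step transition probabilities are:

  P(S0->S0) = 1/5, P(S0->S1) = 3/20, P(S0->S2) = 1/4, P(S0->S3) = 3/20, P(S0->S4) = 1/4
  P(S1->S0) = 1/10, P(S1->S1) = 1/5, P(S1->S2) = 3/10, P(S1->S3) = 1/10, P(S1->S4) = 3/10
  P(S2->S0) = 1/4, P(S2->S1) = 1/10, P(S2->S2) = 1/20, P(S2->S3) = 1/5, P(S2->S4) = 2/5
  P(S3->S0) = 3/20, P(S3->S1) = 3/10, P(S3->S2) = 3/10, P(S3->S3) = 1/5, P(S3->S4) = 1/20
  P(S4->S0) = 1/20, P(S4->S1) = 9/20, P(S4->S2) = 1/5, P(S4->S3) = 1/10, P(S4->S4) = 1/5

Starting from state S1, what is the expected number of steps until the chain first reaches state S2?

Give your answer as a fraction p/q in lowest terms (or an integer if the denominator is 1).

Let h_i = expected steps to first reach S2 from state i.
Boundary: h_S2 = 0.
First-step equations for the other states:
  h_S0 = 1 + 1/5*h_S0 + 3/20*h_S1 + 1/4*h_S2 + 3/20*h_S3 + 1/4*h_S4
  h_S1 = 1 + 1/10*h_S0 + 1/5*h_S1 + 3/10*h_S2 + 1/10*h_S3 + 3/10*h_S4
  h_S3 = 1 + 3/20*h_S0 + 3/10*h_S1 + 3/10*h_S2 + 1/5*h_S3 + 1/20*h_S4
  h_S4 = 1 + 1/20*h_S0 + 9/20*h_S1 + 1/5*h_S2 + 1/10*h_S3 + 1/5*h_S4

Substituting h_S2 = 0 and rearranging gives the linear system (I - Q) h = 1:
  [4/5, -3/20, -3/20, -1/4] . (h_S0, h_S1, h_S3, h_S4) = 1
  [-1/10, 4/5, -1/10, -3/10] . (h_S0, h_S1, h_S3, h_S4) = 1
  [-3/20, -3/10, 4/5, -1/20] . (h_S0, h_S1, h_S3, h_S4) = 1
  [-1/20, -9/20, -1/10, 4/5] . (h_S0, h_S1, h_S3, h_S4) = 1

Solving yields:
  h_S0 = 7433/1917
  h_S1 = 787/213
  h_S3 = 6928/1917
  h_S4 = 7711/1917

Starting state is S1, so the expected hitting time is h_S1 = 787/213.

Answer: 787/213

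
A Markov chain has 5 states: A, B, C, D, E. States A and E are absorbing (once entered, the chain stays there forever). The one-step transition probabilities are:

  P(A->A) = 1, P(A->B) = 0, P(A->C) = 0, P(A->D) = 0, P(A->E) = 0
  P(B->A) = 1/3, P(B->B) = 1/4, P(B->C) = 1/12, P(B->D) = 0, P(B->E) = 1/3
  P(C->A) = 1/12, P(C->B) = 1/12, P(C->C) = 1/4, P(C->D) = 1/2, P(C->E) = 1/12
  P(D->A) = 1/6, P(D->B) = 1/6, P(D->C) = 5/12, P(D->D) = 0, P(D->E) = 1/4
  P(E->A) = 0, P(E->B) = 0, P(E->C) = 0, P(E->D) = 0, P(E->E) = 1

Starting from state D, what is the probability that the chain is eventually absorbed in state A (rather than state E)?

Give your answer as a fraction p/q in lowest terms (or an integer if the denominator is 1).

Let a_i = P(absorbed in A | start in state i).
Boundary conditions: a_A = 1, a_E = 0.
For each transient state i, a_i = sum_j P(i->j) * a_j:
  a_B = 1/3*a_A + 1/4*a_B + 1/12*a_C + 0*a_D + 1/3*a_E
  a_C = 1/12*a_A + 1/12*a_B + 1/4*a_C + 1/2*a_D + 1/12*a_E
  a_D = 1/6*a_A + 1/6*a_B + 5/12*a_C + 0*a_D + 1/4*a_E

Substituting a_A = 1 and a_E = 0, rearrange to (I - Q) a = r where r[i] = P(i -> A):
  [3/4, -1/12, 0] . (a_B, a_C, a_D) = 1/3
  [-1/12, 3/4, -1/2] . (a_B, a_C, a_D) = 1/12
  [-1/6, -5/12, 1] . (a_B, a_C, a_D) = 1/6

Solving yields:
  a_B = 56/113
  a_C = 52/113
  a_D = 299/678

Starting state is D, so the absorption probability is a_D = 299/678.

Answer: 299/678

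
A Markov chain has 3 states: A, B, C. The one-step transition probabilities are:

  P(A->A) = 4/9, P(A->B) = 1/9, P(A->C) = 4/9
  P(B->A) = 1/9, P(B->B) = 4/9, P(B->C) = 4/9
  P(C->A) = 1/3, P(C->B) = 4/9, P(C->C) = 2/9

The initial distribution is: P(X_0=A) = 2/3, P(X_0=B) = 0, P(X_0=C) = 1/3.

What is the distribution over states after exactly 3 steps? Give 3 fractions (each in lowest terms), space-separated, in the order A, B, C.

Answer: 659/2187 244/729 796/2187

Derivation:
Propagating the distribution step by step (d_{t+1} = d_t * P):
d_0 = (A=2/3, B=0, C=1/3)
  d_1[A] = 2/3*4/9 + 0*1/9 + 1/3*1/3 = 11/27
  d_1[B] = 2/3*1/9 + 0*4/9 + 1/3*4/9 = 2/9
  d_1[C] = 2/3*4/9 + 0*4/9 + 1/3*2/9 = 10/27
d_1 = (A=11/27, B=2/9, C=10/27)
  d_2[A] = 11/27*4/9 + 2/9*1/9 + 10/27*1/3 = 80/243
  d_2[B] = 11/27*1/9 + 2/9*4/9 + 10/27*4/9 = 25/81
  d_2[C] = 11/27*4/9 + 2/9*4/9 + 10/27*2/9 = 88/243
d_2 = (A=80/243, B=25/81, C=88/243)
  d_3[A] = 80/243*4/9 + 25/81*1/9 + 88/243*1/3 = 659/2187
  d_3[B] = 80/243*1/9 + 25/81*4/9 + 88/243*4/9 = 244/729
  d_3[C] = 80/243*4/9 + 25/81*4/9 + 88/243*2/9 = 796/2187
d_3 = (A=659/2187, B=244/729, C=796/2187)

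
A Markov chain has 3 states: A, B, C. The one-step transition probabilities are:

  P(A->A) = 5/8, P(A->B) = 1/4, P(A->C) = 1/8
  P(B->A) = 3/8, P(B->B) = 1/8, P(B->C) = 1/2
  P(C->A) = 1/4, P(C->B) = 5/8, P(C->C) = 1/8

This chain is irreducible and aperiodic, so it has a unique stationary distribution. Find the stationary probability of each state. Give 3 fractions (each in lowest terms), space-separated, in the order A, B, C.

The stationary distribution satisfies pi = pi * P, i.e.:
  pi_A = 5/8*pi_A + 3/8*pi_B + 1/4*pi_C
  pi_B = 1/4*pi_A + 1/8*pi_B + 5/8*pi_C
  pi_C = 1/8*pi_A + 1/2*pi_B + 1/8*pi_C
with normalization: pi_A + pi_B + pi_C = 1.

Using the first 2 balance equations plus normalization, the linear system A*pi = b is:
  [-3/8, 3/8, 1/4] . pi = 0
  [1/4, -7/8, 5/8] . pi = 0
  [1, 1, 1] . pi = 1

Solving yields:
  pi_A = 29/63
  pi_B = 19/63
  pi_C = 5/21

Verification (pi * P):
  29/63*5/8 + 19/63*3/8 + 5/21*1/4 = 29/63 = pi_A  (ok)
  29/63*1/4 + 19/63*1/8 + 5/21*5/8 = 19/63 = pi_B  (ok)
  29/63*1/8 + 19/63*1/2 + 5/21*1/8 = 5/21 = pi_C  (ok)

Answer: 29/63 19/63 5/21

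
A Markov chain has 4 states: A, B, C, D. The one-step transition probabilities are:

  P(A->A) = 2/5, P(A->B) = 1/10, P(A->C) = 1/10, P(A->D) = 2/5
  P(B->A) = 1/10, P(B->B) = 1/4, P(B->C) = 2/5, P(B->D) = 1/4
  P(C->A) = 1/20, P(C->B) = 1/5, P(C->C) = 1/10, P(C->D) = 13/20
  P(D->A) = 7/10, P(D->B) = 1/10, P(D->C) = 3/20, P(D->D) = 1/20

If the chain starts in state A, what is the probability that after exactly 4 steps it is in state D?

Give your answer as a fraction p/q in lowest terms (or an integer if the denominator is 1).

Answer: 1521/5000

Derivation:
Computing P^4 by repeated multiplication:
P^1 =
  A: [2/5, 1/10, 1/10, 2/5]
  B: [1/10, 1/4, 2/5, 1/4]
  C: [1/20, 1/5, 1/10, 13/20]
  D: [7/10, 1/10, 3/20, 1/20]
P^2 =
  A: [91/200, 1/8, 3/20, 27/100]
  B: [13/50, 71/400, 3/16, 3/8]
  C: [1/2, 7/50, 77/400, 67/400]
  D: [133/400, 13/100, 53/400, 81/200]
P^3 =
  A: [391/1000, 107/800, 151/1000, 1297/4000]
  B: [3149/8000, 1163/8000, 43/250, 289/1000]
  C: [2727/8000, 561/4000, 1203/8000, 737/2000]
  D: [3489/8000, 531/4000, 637/4000, 87/320]
P^4 =
  A: [4043/10000, 10813/80000, 12507/80000, 1521/5000]
  B: [30631/80000, 22241/160000, 2529/16000, 51207/160000]
  C: [13307/32000, 5443/40000, 321/2000, 46013/160000]
  D: [193/500, 10867/80000, 24547/160000, 51959/160000]

(P^4)[A -> D] = 1521/5000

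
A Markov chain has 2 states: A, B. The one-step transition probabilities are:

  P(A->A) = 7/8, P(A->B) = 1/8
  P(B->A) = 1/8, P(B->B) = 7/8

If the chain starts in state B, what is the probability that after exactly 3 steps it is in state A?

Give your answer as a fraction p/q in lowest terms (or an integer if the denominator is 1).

Computing P^3 by repeated multiplication:
P^1 =
  A: [7/8, 1/8]
  B: [1/8, 7/8]
P^2 =
  A: [25/32, 7/32]
  B: [7/32, 25/32]
P^3 =
  A: [91/128, 37/128]
  B: [37/128, 91/128]

(P^3)[B -> A] = 37/128

Answer: 37/128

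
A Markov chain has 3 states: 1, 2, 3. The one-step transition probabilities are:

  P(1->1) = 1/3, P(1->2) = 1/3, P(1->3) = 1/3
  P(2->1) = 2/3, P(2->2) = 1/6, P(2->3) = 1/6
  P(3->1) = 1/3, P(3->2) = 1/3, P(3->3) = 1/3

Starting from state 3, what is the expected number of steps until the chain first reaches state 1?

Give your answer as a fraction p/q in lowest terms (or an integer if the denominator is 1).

Answer: 7/3

Derivation:
Let h_i = expected steps to first reach 1 from state i.
Boundary: h_1 = 0.
First-step equations for the other states:
  h_2 = 1 + 2/3*h_1 + 1/6*h_2 + 1/6*h_3
  h_3 = 1 + 1/3*h_1 + 1/3*h_2 + 1/3*h_3

Substituting h_1 = 0 and rearranging gives the linear system (I - Q) h = 1:
  [5/6, -1/6] . (h_2, h_3) = 1
  [-1/3, 2/3] . (h_2, h_3) = 1

Solving yields:
  h_2 = 5/3
  h_3 = 7/3

Starting state is 3, so the expected hitting time is h_3 = 7/3.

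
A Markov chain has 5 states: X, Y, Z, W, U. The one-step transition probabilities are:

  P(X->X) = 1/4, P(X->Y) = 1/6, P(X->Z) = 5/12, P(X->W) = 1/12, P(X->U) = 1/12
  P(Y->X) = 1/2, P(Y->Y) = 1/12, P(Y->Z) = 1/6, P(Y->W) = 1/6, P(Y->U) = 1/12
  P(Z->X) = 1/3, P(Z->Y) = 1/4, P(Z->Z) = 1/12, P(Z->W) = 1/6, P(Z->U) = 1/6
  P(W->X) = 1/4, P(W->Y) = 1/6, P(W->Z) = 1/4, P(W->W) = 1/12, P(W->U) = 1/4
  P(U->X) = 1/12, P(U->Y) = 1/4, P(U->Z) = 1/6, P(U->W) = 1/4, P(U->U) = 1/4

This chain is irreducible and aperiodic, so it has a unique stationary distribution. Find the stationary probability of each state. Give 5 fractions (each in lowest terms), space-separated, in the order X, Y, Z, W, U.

Answer: 3677/12686 1163/6343 1470/6343 1817/12686 963/6343

Derivation:
The stationary distribution satisfies pi = pi * P, i.e.:
  pi_X = 1/4*pi_X + 1/2*pi_Y + 1/3*pi_Z + 1/4*pi_W + 1/12*pi_U
  pi_Y = 1/6*pi_X + 1/12*pi_Y + 1/4*pi_Z + 1/6*pi_W + 1/4*pi_U
  pi_Z = 5/12*pi_X + 1/6*pi_Y + 1/12*pi_Z + 1/4*pi_W + 1/6*pi_U
  pi_W = 1/12*pi_X + 1/6*pi_Y + 1/6*pi_Z + 1/12*pi_W + 1/4*pi_U
  pi_U = 1/12*pi_X + 1/12*pi_Y + 1/6*pi_Z + 1/4*pi_W + 1/4*pi_U
with normalization: pi_X + pi_Y + pi_Z + pi_W + pi_U = 1.

Using the first 4 balance equations plus normalization, the linear system A*pi = b is:
  [-3/4, 1/2, 1/3, 1/4, 1/12] . pi = 0
  [1/6, -11/12, 1/4, 1/6, 1/4] . pi = 0
  [5/12, 1/6, -11/12, 1/4, 1/6] . pi = 0
  [1/12, 1/6, 1/6, -11/12, 1/4] . pi = 0
  [1, 1, 1, 1, 1] . pi = 1

Solving yields:
  pi_X = 3677/12686
  pi_Y = 1163/6343
  pi_Z = 1470/6343
  pi_W = 1817/12686
  pi_U = 963/6343

Verification (pi * P):
  3677/12686*1/4 + 1163/6343*1/2 + 1470/6343*1/3 + 1817/12686*1/4 + 963/6343*1/12 = 3677/12686 = pi_X  (ok)
  3677/12686*1/6 + 1163/6343*1/12 + 1470/6343*1/4 + 1817/12686*1/6 + 963/6343*1/4 = 1163/6343 = pi_Y  (ok)
  3677/12686*5/12 + 1163/6343*1/6 + 1470/6343*1/12 + 1817/12686*1/4 + 963/6343*1/6 = 1470/6343 = pi_Z  (ok)
  3677/12686*1/12 + 1163/6343*1/6 + 1470/6343*1/6 + 1817/12686*1/12 + 963/6343*1/4 = 1817/12686 = pi_W  (ok)
  3677/12686*1/12 + 1163/6343*1/12 + 1470/6343*1/6 + 1817/12686*1/4 + 963/6343*1/4 = 963/6343 = pi_U  (ok)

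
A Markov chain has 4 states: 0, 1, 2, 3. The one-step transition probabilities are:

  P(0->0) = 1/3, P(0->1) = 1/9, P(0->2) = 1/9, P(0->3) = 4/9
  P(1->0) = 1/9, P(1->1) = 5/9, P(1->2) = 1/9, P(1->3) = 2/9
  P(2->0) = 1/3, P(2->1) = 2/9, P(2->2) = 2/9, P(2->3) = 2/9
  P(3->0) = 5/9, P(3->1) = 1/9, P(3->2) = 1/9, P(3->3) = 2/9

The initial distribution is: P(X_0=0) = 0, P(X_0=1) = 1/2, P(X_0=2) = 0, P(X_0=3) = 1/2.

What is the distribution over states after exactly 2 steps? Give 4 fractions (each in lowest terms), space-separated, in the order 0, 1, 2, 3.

Propagating the distribution step by step (d_{t+1} = d_t * P):
d_0 = (0=0, 1=1/2, 2=0, 3=1/2)
  d_1[0] = 0*1/3 + 1/2*1/9 + 0*1/3 + 1/2*5/9 = 1/3
  d_1[1] = 0*1/9 + 1/2*5/9 + 0*2/9 + 1/2*1/9 = 1/3
  d_1[2] = 0*1/9 + 1/2*1/9 + 0*2/9 + 1/2*1/9 = 1/9
  d_1[3] = 0*4/9 + 1/2*2/9 + 0*2/9 + 1/2*2/9 = 2/9
d_1 = (0=1/3, 1=1/3, 2=1/9, 3=2/9)
  d_2[0] = 1/3*1/3 + 1/3*1/9 + 1/9*1/3 + 2/9*5/9 = 25/81
  d_2[1] = 1/3*1/9 + 1/3*5/9 + 1/9*2/9 + 2/9*1/9 = 22/81
  d_2[2] = 1/3*1/9 + 1/3*1/9 + 1/9*2/9 + 2/9*1/9 = 10/81
  d_2[3] = 1/3*4/9 + 1/3*2/9 + 1/9*2/9 + 2/9*2/9 = 8/27
d_2 = (0=25/81, 1=22/81, 2=10/81, 3=8/27)

Answer: 25/81 22/81 10/81 8/27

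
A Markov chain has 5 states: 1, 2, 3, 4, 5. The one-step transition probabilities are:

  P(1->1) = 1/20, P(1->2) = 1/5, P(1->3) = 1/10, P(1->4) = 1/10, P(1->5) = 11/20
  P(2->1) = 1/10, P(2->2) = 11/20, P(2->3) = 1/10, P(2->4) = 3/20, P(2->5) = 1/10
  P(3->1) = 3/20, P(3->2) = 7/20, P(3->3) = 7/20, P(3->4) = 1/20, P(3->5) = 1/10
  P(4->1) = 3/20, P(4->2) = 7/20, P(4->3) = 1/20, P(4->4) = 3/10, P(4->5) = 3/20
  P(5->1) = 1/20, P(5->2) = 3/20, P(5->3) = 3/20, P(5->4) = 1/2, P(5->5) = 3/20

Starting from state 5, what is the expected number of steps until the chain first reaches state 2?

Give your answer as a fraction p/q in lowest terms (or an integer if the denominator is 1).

Let h_i = expected steps to first reach 2 from state i.
Boundary: h_2 = 0.
First-step equations for the other states:
  h_1 = 1 + 1/20*h_1 + 1/5*h_2 + 1/10*h_3 + 1/10*h_4 + 11/20*h_5
  h_3 = 1 + 3/20*h_1 + 7/20*h_2 + 7/20*h_3 + 1/20*h_4 + 1/10*h_5
  h_4 = 1 + 3/20*h_1 + 7/20*h_2 + 1/20*h_3 + 3/10*h_4 + 3/20*h_5
  h_5 = 1 + 1/20*h_1 + 3/20*h_2 + 3/20*h_3 + 1/2*h_4 + 3/20*h_5

Substituting h_2 = 0 and rearranging gives the linear system (I - Q) h = 1:
  [19/20, -1/10, -1/10, -11/20] . (h_1, h_3, h_4, h_5) = 1
  [-3/20, 13/20, -1/20, -1/10] . (h_1, h_3, h_4, h_5) = 1
  [-3/20, -1/20, 7/10, -3/20] . (h_1, h_3, h_4, h_5) = 1
  [-1/20, -3/20, -1/2, 17/20] . (h_1, h_3, h_4, h_5) = 1

Solving yields:
  h_1 = 15432/3775
  h_3 = 12688/3775
  h_4 = 12852/3775
  h_5 = 15148/3775

Starting state is 5, so the expected hitting time is h_5 = 15148/3775.

Answer: 15148/3775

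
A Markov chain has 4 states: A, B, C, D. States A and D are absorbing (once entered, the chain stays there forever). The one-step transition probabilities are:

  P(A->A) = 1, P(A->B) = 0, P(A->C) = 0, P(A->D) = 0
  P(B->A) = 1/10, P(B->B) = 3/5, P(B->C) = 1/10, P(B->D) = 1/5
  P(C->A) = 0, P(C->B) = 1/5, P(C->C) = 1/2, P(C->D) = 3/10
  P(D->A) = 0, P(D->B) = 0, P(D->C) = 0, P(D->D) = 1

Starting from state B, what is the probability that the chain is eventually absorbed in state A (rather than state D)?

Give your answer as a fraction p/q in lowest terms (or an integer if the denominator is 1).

Let a_i = P(absorbed in A | start in state i).
Boundary conditions: a_A = 1, a_D = 0.
For each transient state i, a_i = sum_j P(i->j) * a_j:
  a_B = 1/10*a_A + 3/5*a_B + 1/10*a_C + 1/5*a_D
  a_C = 0*a_A + 1/5*a_B + 1/2*a_C + 3/10*a_D

Substituting a_A = 1 and a_D = 0, rearrange to (I - Q) a = r where r[i] = P(i -> A):
  [2/5, -1/10] . (a_B, a_C) = 1/10
  [-1/5, 1/2] . (a_B, a_C) = 0

Solving yields:
  a_B = 5/18
  a_C = 1/9

Starting state is B, so the absorption probability is a_B = 5/18.

Answer: 5/18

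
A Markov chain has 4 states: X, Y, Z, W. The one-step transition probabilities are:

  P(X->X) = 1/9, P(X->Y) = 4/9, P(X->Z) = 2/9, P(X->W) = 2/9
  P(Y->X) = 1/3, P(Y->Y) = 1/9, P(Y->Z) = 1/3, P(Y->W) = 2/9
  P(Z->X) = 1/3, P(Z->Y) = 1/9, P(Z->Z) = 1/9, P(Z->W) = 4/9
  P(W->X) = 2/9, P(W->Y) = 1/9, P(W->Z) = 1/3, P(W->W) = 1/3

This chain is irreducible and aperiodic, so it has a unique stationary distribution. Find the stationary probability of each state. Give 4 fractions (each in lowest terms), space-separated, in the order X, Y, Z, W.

Answer: 118/483 31/161 121/483 151/483

Derivation:
The stationary distribution satisfies pi = pi * P, i.e.:
  pi_X = 1/9*pi_X + 1/3*pi_Y + 1/3*pi_Z + 2/9*pi_W
  pi_Y = 4/9*pi_X + 1/9*pi_Y + 1/9*pi_Z + 1/9*pi_W
  pi_Z = 2/9*pi_X + 1/3*pi_Y + 1/9*pi_Z + 1/3*pi_W
  pi_W = 2/9*pi_X + 2/9*pi_Y + 4/9*pi_Z + 1/3*pi_W
with normalization: pi_X + pi_Y + pi_Z + pi_W = 1.

Using the first 3 balance equations plus normalization, the linear system A*pi = b is:
  [-8/9, 1/3, 1/3, 2/9] . pi = 0
  [4/9, -8/9, 1/9, 1/9] . pi = 0
  [2/9, 1/3, -8/9, 1/3] . pi = 0
  [1, 1, 1, 1] . pi = 1

Solving yields:
  pi_X = 118/483
  pi_Y = 31/161
  pi_Z = 121/483
  pi_W = 151/483

Verification (pi * P):
  118/483*1/9 + 31/161*1/3 + 121/483*1/3 + 151/483*2/9 = 118/483 = pi_X  (ok)
  118/483*4/9 + 31/161*1/9 + 121/483*1/9 + 151/483*1/9 = 31/161 = pi_Y  (ok)
  118/483*2/9 + 31/161*1/3 + 121/483*1/9 + 151/483*1/3 = 121/483 = pi_Z  (ok)
  118/483*2/9 + 31/161*2/9 + 121/483*4/9 + 151/483*1/3 = 151/483 = pi_W  (ok)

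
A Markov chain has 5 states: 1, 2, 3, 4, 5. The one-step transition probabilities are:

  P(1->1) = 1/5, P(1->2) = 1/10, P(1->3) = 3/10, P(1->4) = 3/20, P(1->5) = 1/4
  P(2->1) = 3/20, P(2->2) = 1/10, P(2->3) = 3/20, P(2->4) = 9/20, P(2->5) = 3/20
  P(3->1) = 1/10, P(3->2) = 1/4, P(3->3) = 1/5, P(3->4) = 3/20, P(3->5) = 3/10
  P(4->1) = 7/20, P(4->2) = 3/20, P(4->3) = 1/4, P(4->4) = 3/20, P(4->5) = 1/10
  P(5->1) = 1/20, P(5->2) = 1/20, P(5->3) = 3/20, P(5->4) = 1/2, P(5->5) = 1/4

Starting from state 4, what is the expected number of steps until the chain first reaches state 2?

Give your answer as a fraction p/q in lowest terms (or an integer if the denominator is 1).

Answer: 88520/12577

Derivation:
Let h_i = expected steps to first reach 2 from state i.
Boundary: h_2 = 0.
First-step equations for the other states:
  h_1 = 1 + 1/5*h_1 + 1/10*h_2 + 3/10*h_3 + 3/20*h_4 + 1/4*h_5
  h_3 = 1 + 1/10*h_1 + 1/4*h_2 + 1/5*h_3 + 3/20*h_4 + 3/10*h_5
  h_4 = 1 + 7/20*h_1 + 3/20*h_2 + 1/4*h_3 + 3/20*h_4 + 1/10*h_5
  h_5 = 1 + 1/20*h_1 + 1/20*h_2 + 3/20*h_3 + 1/2*h_4 + 1/4*h_5

Substituting h_2 = 0 and rearranging gives the linear system (I - Q) h = 1:
  [4/5, -3/10, -3/20, -1/4] . (h_1, h_3, h_4, h_5) = 1
  [-1/10, 4/5, -3/20, -3/10] . (h_1, h_3, h_4, h_5) = 1
  [-7/20, -1/4, 17/20, -1/10] . (h_1, h_3, h_4, h_5) = 1
  [-1/20, -3/20, -1/2, 3/4] . (h_1, h_3, h_4, h_5) = 1

Solving yields:
  h_1 = 93290/12577
  h_3 = 80790/12577
  h_4 = 88520/12577
  h_5 = 98160/12577

Starting state is 4, so the expected hitting time is h_4 = 88520/12577.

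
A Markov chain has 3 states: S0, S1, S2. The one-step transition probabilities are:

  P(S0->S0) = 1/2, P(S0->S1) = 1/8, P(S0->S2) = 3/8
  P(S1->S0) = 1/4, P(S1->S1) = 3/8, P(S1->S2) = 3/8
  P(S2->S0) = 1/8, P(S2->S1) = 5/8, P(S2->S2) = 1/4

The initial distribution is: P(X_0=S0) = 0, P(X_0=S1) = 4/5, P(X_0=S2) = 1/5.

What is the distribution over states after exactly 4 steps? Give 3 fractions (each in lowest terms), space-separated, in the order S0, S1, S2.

Propagating the distribution step by step (d_{t+1} = d_t * P):
d_0 = (S0=0, S1=4/5, S2=1/5)
  d_1[S0] = 0*1/2 + 4/5*1/4 + 1/5*1/8 = 9/40
  d_1[S1] = 0*1/8 + 4/5*3/8 + 1/5*5/8 = 17/40
  d_1[S2] = 0*3/8 + 4/5*3/8 + 1/5*1/4 = 7/20
d_1 = (S0=9/40, S1=17/40, S2=7/20)
  d_2[S0] = 9/40*1/2 + 17/40*1/4 + 7/20*1/8 = 21/80
  d_2[S1] = 9/40*1/8 + 17/40*3/8 + 7/20*5/8 = 13/32
  d_2[S2] = 9/40*3/8 + 17/40*3/8 + 7/20*1/4 = 53/160
d_2 = (S0=21/80, S1=13/32, S2=53/160)
  d_3[S0] = 21/80*1/2 + 13/32*1/4 + 53/160*1/8 = 351/1280
  d_3[S1] = 21/80*1/8 + 13/32*3/8 + 53/160*5/8 = 251/640
  d_3[S2] = 21/80*3/8 + 13/32*3/8 + 53/160*1/4 = 427/1280
d_3 = (S0=351/1280, S1=251/640, S2=427/1280)
  d_4[S0] = 351/1280*1/2 + 251/640*1/4 + 427/1280*1/8 = 567/2048
  d_4[S1] = 351/1280*1/8 + 251/640*3/8 + 427/1280*5/8 = 499/1280
  d_4[S2] = 351/1280*3/8 + 251/640*3/8 + 427/1280*1/4 = 3413/10240
d_4 = (S0=567/2048, S1=499/1280, S2=3413/10240)

Answer: 567/2048 499/1280 3413/10240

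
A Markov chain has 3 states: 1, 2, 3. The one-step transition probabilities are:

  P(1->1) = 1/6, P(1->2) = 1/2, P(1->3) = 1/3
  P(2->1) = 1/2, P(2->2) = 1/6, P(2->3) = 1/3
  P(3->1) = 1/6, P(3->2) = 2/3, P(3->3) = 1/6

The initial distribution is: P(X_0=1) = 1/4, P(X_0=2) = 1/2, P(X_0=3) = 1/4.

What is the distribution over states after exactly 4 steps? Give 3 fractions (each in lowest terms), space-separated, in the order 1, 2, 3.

Answer: 29/96 2137/5184 1481/5184

Derivation:
Propagating the distribution step by step (d_{t+1} = d_t * P):
d_0 = (1=1/4, 2=1/2, 3=1/4)
  d_1[1] = 1/4*1/6 + 1/2*1/2 + 1/4*1/6 = 1/3
  d_1[2] = 1/4*1/2 + 1/2*1/6 + 1/4*2/3 = 3/8
  d_1[3] = 1/4*1/3 + 1/2*1/3 + 1/4*1/6 = 7/24
d_1 = (1=1/3, 2=3/8, 3=7/24)
  d_2[1] = 1/3*1/6 + 3/8*1/2 + 7/24*1/6 = 7/24
  d_2[2] = 1/3*1/2 + 3/8*1/6 + 7/24*2/3 = 61/144
  d_2[3] = 1/3*1/3 + 3/8*1/3 + 7/24*1/6 = 41/144
d_2 = (1=7/24, 2=61/144, 3=41/144)
  d_3[1] = 7/24*1/6 + 61/144*1/2 + 41/144*1/6 = 133/432
  d_3[2] = 7/24*1/2 + 61/144*1/6 + 41/144*2/3 = 13/32
  d_3[3] = 7/24*1/3 + 61/144*1/3 + 41/144*1/6 = 247/864
d_3 = (1=133/432, 2=13/32, 3=247/864)
  d_4[1] = 133/432*1/6 + 13/32*1/2 + 247/864*1/6 = 29/96
  d_4[2] = 133/432*1/2 + 13/32*1/6 + 247/864*2/3 = 2137/5184
  d_4[3] = 133/432*1/3 + 13/32*1/3 + 247/864*1/6 = 1481/5184
d_4 = (1=29/96, 2=2137/5184, 3=1481/5184)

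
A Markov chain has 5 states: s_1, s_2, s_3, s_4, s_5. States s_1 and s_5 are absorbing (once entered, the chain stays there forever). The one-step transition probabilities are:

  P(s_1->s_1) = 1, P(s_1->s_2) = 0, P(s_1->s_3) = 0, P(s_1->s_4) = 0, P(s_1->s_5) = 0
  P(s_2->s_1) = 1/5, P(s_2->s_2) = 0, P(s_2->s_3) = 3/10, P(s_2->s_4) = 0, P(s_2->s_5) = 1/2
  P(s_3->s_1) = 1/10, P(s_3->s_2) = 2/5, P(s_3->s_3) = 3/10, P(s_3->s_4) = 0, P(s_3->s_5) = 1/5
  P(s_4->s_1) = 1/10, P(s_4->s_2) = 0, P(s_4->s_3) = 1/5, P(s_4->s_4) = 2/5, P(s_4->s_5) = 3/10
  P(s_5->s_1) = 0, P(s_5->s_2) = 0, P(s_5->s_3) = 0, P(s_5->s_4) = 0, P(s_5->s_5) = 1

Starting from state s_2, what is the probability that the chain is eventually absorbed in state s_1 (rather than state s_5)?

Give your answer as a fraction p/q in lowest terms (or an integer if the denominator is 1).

Answer: 17/58

Derivation:
Let a_i = P(absorbed in s_1 | start in state i).
Boundary conditions: a_s_1 = 1, a_s_5 = 0.
For each transient state i, a_i = sum_j P(i->j) * a_j:
  a_s_2 = 1/5*a_s_1 + 0*a_s_2 + 3/10*a_s_3 + 0*a_s_4 + 1/2*a_s_5
  a_s_3 = 1/10*a_s_1 + 2/5*a_s_2 + 3/10*a_s_3 + 0*a_s_4 + 1/5*a_s_5
  a_s_4 = 1/10*a_s_1 + 0*a_s_2 + 1/5*a_s_3 + 2/5*a_s_4 + 3/10*a_s_5

Substituting a_s_1 = 1 and a_s_5 = 0, rearrange to (I - Q) a = r where r[i] = P(i -> s_1):
  [1, -3/10, 0] . (a_s_2, a_s_3, a_s_4) = 1/5
  [-2/5, 7/10, 0] . (a_s_2, a_s_3, a_s_4) = 1/10
  [0, -1/5, 3/5] . (a_s_2, a_s_3, a_s_4) = 1/10

Solving yields:
  a_s_2 = 17/58
  a_s_3 = 9/29
  a_s_4 = 47/174

Starting state is s_2, so the absorption probability is a_s_2 = 17/58.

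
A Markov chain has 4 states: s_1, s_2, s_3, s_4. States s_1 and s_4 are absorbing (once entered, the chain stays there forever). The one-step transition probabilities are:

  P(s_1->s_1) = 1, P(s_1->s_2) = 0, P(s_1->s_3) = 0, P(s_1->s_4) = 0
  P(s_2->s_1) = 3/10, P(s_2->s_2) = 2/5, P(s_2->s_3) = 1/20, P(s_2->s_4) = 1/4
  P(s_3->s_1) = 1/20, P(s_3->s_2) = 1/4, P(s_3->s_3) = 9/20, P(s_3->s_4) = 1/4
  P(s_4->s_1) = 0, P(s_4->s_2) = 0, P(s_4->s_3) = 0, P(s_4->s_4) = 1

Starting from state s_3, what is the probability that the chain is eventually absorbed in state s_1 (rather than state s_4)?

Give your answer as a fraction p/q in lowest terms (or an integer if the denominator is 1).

Let a_i = P(absorbed in s_1 | start in state i).
Boundary conditions: a_s_1 = 1, a_s_4 = 0.
For each transient state i, a_i = sum_j P(i->j) * a_j:
  a_s_2 = 3/10*a_s_1 + 2/5*a_s_2 + 1/20*a_s_3 + 1/4*a_s_4
  a_s_3 = 1/20*a_s_1 + 1/4*a_s_2 + 9/20*a_s_3 + 1/4*a_s_4

Substituting a_s_1 = 1 and a_s_4 = 0, rearrange to (I - Q) a = r where r[i] = P(i -> s_1):
  [3/5, -1/20] . (a_s_2, a_s_3) = 3/10
  [-1/4, 11/20] . (a_s_2, a_s_3) = 1/20

Solving yields:
  a_s_2 = 67/127
  a_s_3 = 42/127

Starting state is s_3, so the absorption probability is a_s_3 = 42/127.

Answer: 42/127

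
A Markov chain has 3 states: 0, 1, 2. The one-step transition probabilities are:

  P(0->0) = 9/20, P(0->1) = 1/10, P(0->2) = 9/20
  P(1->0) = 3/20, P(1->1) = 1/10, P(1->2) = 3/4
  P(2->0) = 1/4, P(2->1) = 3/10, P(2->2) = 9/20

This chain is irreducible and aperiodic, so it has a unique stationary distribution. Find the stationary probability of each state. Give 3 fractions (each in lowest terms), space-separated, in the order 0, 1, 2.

The stationary distribution satisfies pi = pi * P, i.e.:
  pi_0 = 9/20*pi_0 + 3/20*pi_1 + 1/4*pi_2
  pi_1 = 1/10*pi_0 + 1/10*pi_1 + 3/10*pi_2
  pi_2 = 9/20*pi_0 + 3/4*pi_1 + 9/20*pi_2
with normalization: pi_0 + pi_1 + pi_2 = 1.

Using the first 2 balance equations plus normalization, the linear system A*pi = b is:
  [-11/20, 3/20, 1/4] . pi = 0
  [1/10, -9/10, 3/10] . pi = 0
  [1, 1, 1] . pi = 1

Solving yields:
  pi_0 = 27/94
  pi_1 = 19/94
  pi_2 = 24/47

Verification (pi * P):
  27/94*9/20 + 19/94*3/20 + 24/47*1/4 = 27/94 = pi_0  (ok)
  27/94*1/10 + 19/94*1/10 + 24/47*3/10 = 19/94 = pi_1  (ok)
  27/94*9/20 + 19/94*3/4 + 24/47*9/20 = 24/47 = pi_2  (ok)

Answer: 27/94 19/94 24/47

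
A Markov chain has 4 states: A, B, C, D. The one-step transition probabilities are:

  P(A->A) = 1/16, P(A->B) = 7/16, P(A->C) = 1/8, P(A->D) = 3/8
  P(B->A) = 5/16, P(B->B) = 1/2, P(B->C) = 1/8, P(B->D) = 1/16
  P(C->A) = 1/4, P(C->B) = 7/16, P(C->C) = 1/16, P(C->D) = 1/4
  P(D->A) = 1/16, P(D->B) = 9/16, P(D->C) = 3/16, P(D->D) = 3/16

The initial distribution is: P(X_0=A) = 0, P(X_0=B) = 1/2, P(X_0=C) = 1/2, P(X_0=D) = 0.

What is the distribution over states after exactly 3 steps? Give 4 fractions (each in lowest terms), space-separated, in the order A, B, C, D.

Answer: 853/4096 4025/8192 527/4096 1407/8192

Derivation:
Propagating the distribution step by step (d_{t+1} = d_t * P):
d_0 = (A=0, B=1/2, C=1/2, D=0)
  d_1[A] = 0*1/16 + 1/2*5/16 + 1/2*1/4 + 0*1/16 = 9/32
  d_1[B] = 0*7/16 + 1/2*1/2 + 1/2*7/16 + 0*9/16 = 15/32
  d_1[C] = 0*1/8 + 1/2*1/8 + 1/2*1/16 + 0*3/16 = 3/32
  d_1[D] = 0*3/8 + 1/2*1/16 + 1/2*1/4 + 0*3/16 = 5/32
d_1 = (A=9/32, B=15/32, C=3/32, D=5/32)
  d_2[A] = 9/32*1/16 + 15/32*5/16 + 3/32*1/4 + 5/32*1/16 = 101/512
  d_2[B] = 9/32*7/16 + 15/32*1/2 + 3/32*7/16 + 5/32*9/16 = 249/512
  d_2[C] = 9/32*1/8 + 15/32*1/8 + 3/32*1/16 + 5/32*3/16 = 33/256
  d_2[D] = 9/32*3/8 + 15/32*1/16 + 3/32*1/4 + 5/32*3/16 = 3/16
d_2 = (A=101/512, B=249/512, C=33/256, D=3/16)
  d_3[A] = 101/512*1/16 + 249/512*5/16 + 33/256*1/4 + 3/16*1/16 = 853/4096
  d_3[B] = 101/512*7/16 + 249/512*1/2 + 33/256*7/16 + 3/16*9/16 = 4025/8192
  d_3[C] = 101/512*1/8 + 249/512*1/8 + 33/256*1/16 + 3/16*3/16 = 527/4096
  d_3[D] = 101/512*3/8 + 249/512*1/16 + 33/256*1/4 + 3/16*3/16 = 1407/8192
d_3 = (A=853/4096, B=4025/8192, C=527/4096, D=1407/8192)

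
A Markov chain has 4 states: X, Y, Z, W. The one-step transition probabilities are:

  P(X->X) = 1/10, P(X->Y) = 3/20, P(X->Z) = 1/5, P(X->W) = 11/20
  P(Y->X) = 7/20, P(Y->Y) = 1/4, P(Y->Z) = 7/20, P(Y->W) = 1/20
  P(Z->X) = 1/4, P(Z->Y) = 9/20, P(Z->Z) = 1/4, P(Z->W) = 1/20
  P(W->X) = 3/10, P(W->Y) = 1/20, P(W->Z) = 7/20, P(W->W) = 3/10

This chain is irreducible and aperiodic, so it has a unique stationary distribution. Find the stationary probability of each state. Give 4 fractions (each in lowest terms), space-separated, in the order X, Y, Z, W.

Answer: 1039/4190 395/1676 2383/8380 486/2095

Derivation:
The stationary distribution satisfies pi = pi * P, i.e.:
  pi_X = 1/10*pi_X + 7/20*pi_Y + 1/4*pi_Z + 3/10*pi_W
  pi_Y = 3/20*pi_X + 1/4*pi_Y + 9/20*pi_Z + 1/20*pi_W
  pi_Z = 1/5*pi_X + 7/20*pi_Y + 1/4*pi_Z + 7/20*pi_W
  pi_W = 11/20*pi_X + 1/20*pi_Y + 1/20*pi_Z + 3/10*pi_W
with normalization: pi_X + pi_Y + pi_Z + pi_W = 1.

Using the first 3 balance equations plus normalization, the linear system A*pi = b is:
  [-9/10, 7/20, 1/4, 3/10] . pi = 0
  [3/20, -3/4, 9/20, 1/20] . pi = 0
  [1/5, 7/20, -3/4, 7/20] . pi = 0
  [1, 1, 1, 1] . pi = 1

Solving yields:
  pi_X = 1039/4190
  pi_Y = 395/1676
  pi_Z = 2383/8380
  pi_W = 486/2095

Verification (pi * P):
  1039/4190*1/10 + 395/1676*7/20 + 2383/8380*1/4 + 486/2095*3/10 = 1039/4190 = pi_X  (ok)
  1039/4190*3/20 + 395/1676*1/4 + 2383/8380*9/20 + 486/2095*1/20 = 395/1676 = pi_Y  (ok)
  1039/4190*1/5 + 395/1676*7/20 + 2383/8380*1/4 + 486/2095*7/20 = 2383/8380 = pi_Z  (ok)
  1039/4190*11/20 + 395/1676*1/20 + 2383/8380*1/20 + 486/2095*3/10 = 486/2095 = pi_W  (ok)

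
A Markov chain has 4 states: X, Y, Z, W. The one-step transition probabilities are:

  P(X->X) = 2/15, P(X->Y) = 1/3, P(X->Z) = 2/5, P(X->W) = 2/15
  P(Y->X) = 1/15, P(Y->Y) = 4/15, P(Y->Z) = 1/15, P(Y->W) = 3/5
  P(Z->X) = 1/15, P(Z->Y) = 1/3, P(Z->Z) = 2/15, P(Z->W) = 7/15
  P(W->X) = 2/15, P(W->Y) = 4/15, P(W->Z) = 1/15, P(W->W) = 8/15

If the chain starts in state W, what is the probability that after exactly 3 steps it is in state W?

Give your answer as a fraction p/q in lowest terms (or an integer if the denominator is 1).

Computing P^3 by repeated multiplication:
P^1 =
  X: [2/15, 1/3, 2/5, 2/15]
  Y: [1/15, 4/15, 1/15, 3/5]
  Z: [1/15, 1/3, 2/15, 7/15]
  W: [2/15, 4/15, 1/15, 8/15]
P^2 =
  X: [19/225, 68/225, 31/225, 107/225]
  Y: [1/9, 62/225, 7/75, 13/25]
  Z: [23/225, 7/25, 22/225, 13/25]
  W: [1/9, 7/25, 26/225, 37/75]
P^3 =
  X: [13/125, 38/135, 13/125, 1723/3375]
  Y: [367/3375, 946/3375, 371/3375, 1691/3375]
  Z: [73/675, 7/25, 362/3375, 1703/3375]
  W: [361/3375, 317/1125, 376/3375, 1687/3375]

(P^3)[W -> W] = 1687/3375

Answer: 1687/3375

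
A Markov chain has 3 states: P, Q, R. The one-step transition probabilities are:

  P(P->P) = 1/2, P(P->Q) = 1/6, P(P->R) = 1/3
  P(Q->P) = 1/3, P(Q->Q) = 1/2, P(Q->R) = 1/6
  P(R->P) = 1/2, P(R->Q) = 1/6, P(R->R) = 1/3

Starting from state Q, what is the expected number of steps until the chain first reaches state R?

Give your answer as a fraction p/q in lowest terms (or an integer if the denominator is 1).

Let h_i = expected steps to first reach R from state i.
Boundary: h_R = 0.
First-step equations for the other states:
  h_P = 1 + 1/2*h_P + 1/6*h_Q + 1/3*h_R
  h_Q = 1 + 1/3*h_P + 1/2*h_Q + 1/6*h_R

Substituting h_R = 0 and rearranging gives the linear system (I - Q) h = 1:
  [1/2, -1/6] . (h_P, h_Q) = 1
  [-1/3, 1/2] . (h_P, h_Q) = 1

Solving yields:
  h_P = 24/7
  h_Q = 30/7

Starting state is Q, so the expected hitting time is h_Q = 30/7.

Answer: 30/7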